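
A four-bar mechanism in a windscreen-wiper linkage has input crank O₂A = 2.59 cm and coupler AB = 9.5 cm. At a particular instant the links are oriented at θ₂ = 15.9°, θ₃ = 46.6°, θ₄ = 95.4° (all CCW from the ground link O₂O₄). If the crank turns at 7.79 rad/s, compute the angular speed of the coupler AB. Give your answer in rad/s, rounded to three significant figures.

2.78

ω₂ = 7.79 rad/s
Differentiating the loop-closure r₂e^{iθ₂}+r₃e^{iθ₃}=r₁+r₄e^{iθ₄} gives r₂ω₂e^{iθ₂}+r₃ω₃e^{iθ₃}=r₄ω₄e^{iθ₄}.
Eliminating the other unknown: ω₃ = r₂ω₂ sin(θ₄−θ₂) / [r₃ sin(θ₃−θ₄)].
Numerator sine = +0.98325; denominator sine = -0.75241.
Result = 0.0259·7.79·(+0.98325) / (0.095·(-0.75241)) = -2.7754 rad/s; magnitude 2.7754 rad/s.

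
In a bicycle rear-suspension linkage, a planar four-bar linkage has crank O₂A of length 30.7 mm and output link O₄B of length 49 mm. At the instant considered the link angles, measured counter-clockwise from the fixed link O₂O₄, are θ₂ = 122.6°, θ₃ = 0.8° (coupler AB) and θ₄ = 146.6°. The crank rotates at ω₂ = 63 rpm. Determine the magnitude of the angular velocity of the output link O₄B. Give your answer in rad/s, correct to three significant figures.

6.25

ω₂ = 6.597 rad/s (from 63 rpm).
Differentiating the loop-closure r₂e^{iθ₂}+r₃e^{iθ₃}=r₁+r₄e^{iθ₄} gives r₂ω₂e^{iθ₂}+r₃ω₃e^{iθ₃}=r₄ω₄e^{iθ₄}.
Eliminating the other unknown: ω₄ = r₂ω₂ sin(θ₂−θ₃) / [r₄ sin(θ₄−θ₃)].
Numerator sine = +0.84989; denominator sine = +0.56208.
Result = 0.0307·6.597·(+0.84989) / (0.049·(+0.56208)) = +6.2499 rad/s; magnitude 6.2499 rad/s.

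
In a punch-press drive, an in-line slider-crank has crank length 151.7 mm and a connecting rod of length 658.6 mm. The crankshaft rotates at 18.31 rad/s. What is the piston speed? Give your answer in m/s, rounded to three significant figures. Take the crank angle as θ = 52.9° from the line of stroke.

2.53

ω = 18.31 rad/s
For an in-line slider-crank, x = r cosθ + √(L² − r² sin²θ), so v = −rω sinθ·[1 + r cosθ/√(L² − r² sin²θ)].
With r = 0.1517 m, L = 0.6586 m, θ = 52.9°: √(L² − r² sin²θ) = 0.64739 m.
v = −0.1517·18.31·0.79758·[1 + 0.1517·0.60321/0.64739] = -2.5285 m/s.
|v| = 2.5285 m/s.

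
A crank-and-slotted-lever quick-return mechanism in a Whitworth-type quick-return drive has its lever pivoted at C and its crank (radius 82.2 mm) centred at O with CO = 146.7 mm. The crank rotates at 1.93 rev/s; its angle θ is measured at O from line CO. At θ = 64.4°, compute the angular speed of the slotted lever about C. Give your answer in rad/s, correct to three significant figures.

3.75

ω = 12.13 rad/s (from 1.93 rev/s).
Crank pin A relative to C: A = (d + r cosθ, r sinθ); lever angle φ = atan2(r sinθ, d + r cosθ).
Differentiating tanφ: φ̇ = rω(d cosθ + r)/(d² + r² + 2dr cosθ).
d² + r² + 2dr cosθ = |CA|² = 0.0386985 m²;  d cosθ + r = +0.14559 m.
|ω_lever| = |0.0822·12.13·+0.14559| / 0.0386985 = 3.75 rad/s.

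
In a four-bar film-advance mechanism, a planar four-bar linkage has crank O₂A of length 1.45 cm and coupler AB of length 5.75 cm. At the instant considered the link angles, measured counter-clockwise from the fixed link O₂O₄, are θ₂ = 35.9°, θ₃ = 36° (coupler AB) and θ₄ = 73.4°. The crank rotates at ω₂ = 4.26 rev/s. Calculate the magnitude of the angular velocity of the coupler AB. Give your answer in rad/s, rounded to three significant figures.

6.77

ω₂ = 26.77 rad/s (from 4.26 rev/s).
Differentiating the loop-closure r₂e^{iθ₂}+r₃e^{iθ₃}=r₁+r₄e^{iθ₄} gives r₂ω₂e^{iθ₂}+r₃ω₃e^{iθ₃}=r₄ω₄e^{iθ₄}.
Eliminating the other unknown: ω₃ = r₂ω₂ sin(θ₄−θ₂) / [r₃ sin(θ₃−θ₄)].
Numerator sine = +0.60876; denominator sine = -0.60738.
Result = 0.0145·26.77·(+0.60876) / (0.0575·(-0.60738)) = -6.7652 rad/s; magnitude 6.7652 rad/s.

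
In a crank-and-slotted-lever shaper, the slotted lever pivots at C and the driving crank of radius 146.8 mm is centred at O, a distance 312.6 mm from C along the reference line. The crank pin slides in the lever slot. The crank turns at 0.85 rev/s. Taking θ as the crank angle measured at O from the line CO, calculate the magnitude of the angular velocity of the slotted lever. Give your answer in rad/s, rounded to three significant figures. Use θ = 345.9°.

1.69

ω = 5.341 rad/s (from 0.85 rev/s).
Crank pin A relative to C: A = (d + r cosθ, r sinθ); lever angle φ = atan2(r sinθ, d + r cosθ).
Differentiating tanφ: φ̇ = rω(d cosθ + r)/(d² + r² + 2dr cosθ).
d² + r² + 2dr cosθ = |CA|² = 0.208283 m²;  d cosθ + r = +0.44998 m.
|ω_lever| = |0.1468·5.341·+0.44998| / 0.208283 = 1.6938 rad/s.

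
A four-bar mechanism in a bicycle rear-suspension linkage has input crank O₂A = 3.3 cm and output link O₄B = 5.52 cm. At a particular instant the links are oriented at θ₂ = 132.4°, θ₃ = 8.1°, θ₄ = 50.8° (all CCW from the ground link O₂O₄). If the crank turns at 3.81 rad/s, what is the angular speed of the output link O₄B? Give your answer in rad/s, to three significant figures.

2.77

ω₂ = 3.81 rad/s
Differentiating the loop-closure r₂e^{iθ₂}+r₃e^{iθ₃}=r₁+r₄e^{iθ₄} gives r₂ω₂e^{iθ₂}+r₃ω₃e^{iθ₃}=r₄ω₄e^{iθ₄}.
Eliminating the other unknown: ω₄ = r₂ω₂ sin(θ₂−θ₃) / [r₄ sin(θ₄−θ₃)].
Numerator sine = +0.82610; denominator sine = +0.67816.
Result = 0.033·3.81·(+0.82610) / (0.0552·(+0.67816)) = +2.7746 rad/s; magnitude 2.7746 rad/s.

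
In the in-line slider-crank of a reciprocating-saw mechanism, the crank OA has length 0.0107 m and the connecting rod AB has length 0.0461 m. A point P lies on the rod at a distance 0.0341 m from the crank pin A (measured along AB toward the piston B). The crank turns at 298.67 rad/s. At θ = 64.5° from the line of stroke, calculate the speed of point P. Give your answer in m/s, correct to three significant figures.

ω = 298.7 rad/s.  Crank-pin speed |V_A| = rω = 3.1958 m/s, perpendicular to OA.
Rod angle: sinφ = −(r/L) sinθ ⇒ φ = -12.093°; ω_rod = −rω cosθ/√(L²−r²sin²θ) = -30.521 rad/s.
V_P = V_A + ω_rod × AP, with AP = 0.0341 m along the rod.
Components: V_Px = −rω sinθ − a·ω_rod·sinφ = -3.1025 m/s;  V_Py = rω cosθ + a·ω_rod·cosφ = +0.35813 m/s.
|V_P| = √(V_Px² + V_Py²) = 3.1231 m/s.

3.12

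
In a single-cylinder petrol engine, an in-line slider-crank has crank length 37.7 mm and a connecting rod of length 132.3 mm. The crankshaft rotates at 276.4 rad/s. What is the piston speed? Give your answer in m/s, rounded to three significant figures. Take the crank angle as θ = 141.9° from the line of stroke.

ω = 276.4 rad/s
For an in-line slider-crank, x = r cosθ + √(L² − r² sin²θ), so v = −rω sinθ·[1 + r cosθ/√(L² − r² sin²θ)].
With r = 0.0377 m, L = 0.1323 m, θ = 141.9°: √(L² − r² sin²θ) = 0.13024 m.
v = −0.0377·276.4·0.61704·[1 + 0.0377·-0.78694/0.13024] = -4.9651 m/s.
|v| = 4.9651 m/s.

4.97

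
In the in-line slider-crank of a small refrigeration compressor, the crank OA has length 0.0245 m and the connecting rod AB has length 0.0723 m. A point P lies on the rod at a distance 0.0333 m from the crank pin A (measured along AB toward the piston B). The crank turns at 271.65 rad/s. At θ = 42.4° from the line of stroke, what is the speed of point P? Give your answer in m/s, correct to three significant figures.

ω = 271.6 rad/s.  Crank-pin speed |V_A| = rω = 6.6554 m/s, perpendicular to OA.
Rod angle: sinφ = −(r/L) sinθ ⇒ φ = -13.209°; ω_rod = −rω cosθ/√(L²−r²sin²θ) = -69.824 rad/s.
V_P = V_A + ω_rod × AP, with AP = 0.0333 m along the rod.
Components: V_Px = −rω sinθ − a·ω_rod·sinφ = -5.0191 m/s;  V_Py = rω cosθ + a·ω_rod·cosφ = +2.6511 m/s.
|V_P| = √(V_Px² + V_Py²) = 5.6762 m/s.

5.68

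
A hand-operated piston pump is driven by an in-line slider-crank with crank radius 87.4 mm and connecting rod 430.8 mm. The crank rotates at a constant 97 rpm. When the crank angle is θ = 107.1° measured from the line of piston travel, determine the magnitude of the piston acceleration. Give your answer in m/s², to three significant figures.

ω = 2π·97/60 = 10.16 rad/s
x(θ) = r cosθ + √(L² − r² sin²θ); with ω constant, a = ω²·d²x/dθ².
d²x/dθ² = −r cosθ − r²(cos2θ)/√u − r⁴ sin²2θ/(4u^{3/2}),  u = L² − r² sin²θ = 0.17861 m².
Substituting r = 0.0874 m, L = 0.4308 m, θ = 107.1°: d²x/dθ² = +0.040587 m.
a = ω²·d²x/dθ² = (10.16)²·(+0.040587) = +4.1878 m/s²;  |a| = 4.1878 m/s².

4.19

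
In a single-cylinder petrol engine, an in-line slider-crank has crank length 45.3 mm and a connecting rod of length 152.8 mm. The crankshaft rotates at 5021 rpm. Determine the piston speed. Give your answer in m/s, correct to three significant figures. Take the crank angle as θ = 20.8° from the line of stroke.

ω = 2π·5021/60 = 525.8 rad/s
For an in-line slider-crank, x = r cosθ + √(L² − r² sin²θ), so v = −rω sinθ·[1 + r cosθ/√(L² − r² sin²θ)].
With r = 0.0453 m, L = 0.1528 m, θ = 20.8°: √(L² − r² sin²θ) = 0.15195 m.
v = −0.0453·525.8·0.35511·[1 + 0.0453·0.93483/0.15195] = -10.815 m/s.
|v| = 10.815 m/s.

10.8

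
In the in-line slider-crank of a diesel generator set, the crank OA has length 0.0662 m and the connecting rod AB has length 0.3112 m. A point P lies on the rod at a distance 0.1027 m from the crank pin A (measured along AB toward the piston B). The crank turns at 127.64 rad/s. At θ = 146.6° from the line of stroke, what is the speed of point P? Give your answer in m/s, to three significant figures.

ω = 127.6 rad/s.  Crank-pin speed |V_A| = rω = 8.4498 m/s, perpendicular to OA.
Rod angle: sinφ = −(r/L) sinθ ⇒ φ = -6.725°; ω_rod = −rω cosθ/√(L²−r²sin²θ) = +22.825 rad/s.
V_P = V_A + ω_rod × AP, with AP = 0.1027 m along the rod.
Components: V_Px = −rω sinθ − a·ω_rod·sinφ = -4.3769 m/s;  V_Py = rω cosθ + a·ω_rod·cosφ = -4.7263 m/s.
|V_P| = √(V_Px² + V_Py²) = 6.4417 m/s.

6.44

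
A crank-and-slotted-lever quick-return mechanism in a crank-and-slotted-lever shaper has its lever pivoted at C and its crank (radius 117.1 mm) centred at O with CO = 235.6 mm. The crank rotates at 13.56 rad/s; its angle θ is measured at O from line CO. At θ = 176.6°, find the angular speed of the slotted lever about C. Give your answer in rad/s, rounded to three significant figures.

ω = 13.56 rad/s
Crank pin A relative to C: A = (d + r cosθ, r sinθ); lever angle φ = atan2(r sinθ, d + r cosθ).
Differentiating tanφ: φ̇ = rω(d cosθ + r)/(d² + r² + 2dr cosθ).
d² + r² + 2dr cosθ = |CA|² = 0.0141394 m²;  d cosθ + r = -0.11809 m.
|ω_lever| = |0.1171·13.56·-0.11809| / 0.0141394 = 13.261 rad/s.

13.3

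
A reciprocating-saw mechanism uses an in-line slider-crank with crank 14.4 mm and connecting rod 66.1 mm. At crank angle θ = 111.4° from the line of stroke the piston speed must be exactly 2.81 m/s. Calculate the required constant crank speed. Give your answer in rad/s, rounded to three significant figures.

For an in-line slider-crank, |v_piston| = rω|sinθ|·[1 + r cosθ/√(L² − r² sin²θ)].
With r = 0.0144 m, L = 0.0661 m, θ = 111.4°: the bracketed kinematic factor |dx/dθ| = 0.012319 m.
ω = v/|dx/dθ| = 2.81/0.012319 = 228.11 rad/s.

228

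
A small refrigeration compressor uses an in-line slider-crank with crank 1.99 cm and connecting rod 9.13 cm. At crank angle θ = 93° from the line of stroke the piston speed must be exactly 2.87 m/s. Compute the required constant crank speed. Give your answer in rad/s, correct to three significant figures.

146

For an in-line slider-crank, |v_piston| = rω|sinθ|·[1 + r cosθ/√(L² − r² sin²θ)].
With r = 0.0199 m, L = 0.0913 m, θ = 93°: the bracketed kinematic factor |dx/dθ| = 0.01964 m.
ω = v/|dx/dθ| = 2.87/0.01964 = 146.13 rad/s.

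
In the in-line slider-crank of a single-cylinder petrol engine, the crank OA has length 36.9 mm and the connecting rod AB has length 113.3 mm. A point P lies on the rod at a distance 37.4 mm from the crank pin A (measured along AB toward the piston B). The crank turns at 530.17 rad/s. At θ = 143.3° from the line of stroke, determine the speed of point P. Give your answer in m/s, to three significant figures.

ω = 530.2 rad/s.  Crank-pin speed |V_A| = rω = 19.563 m/s, perpendicular to OA.
Rod angle: sinφ = −(r/L) sinθ ⇒ φ = -11.224°; ω_rod = −rω cosθ/√(L²−r²sin²θ) = +141.14 rad/s.
V_P = V_A + ω_rod × AP, with AP = 0.0374 m along the rod.
Components: V_Px = −rω sinθ − a·ω_rod·sinφ = -10.664 m/s;  V_Py = rω cosθ + a·ω_rod·cosφ = -10.508 m/s.
|V_P| = √(V_Px² + V_Py²) = 14.971 m/s.

15.0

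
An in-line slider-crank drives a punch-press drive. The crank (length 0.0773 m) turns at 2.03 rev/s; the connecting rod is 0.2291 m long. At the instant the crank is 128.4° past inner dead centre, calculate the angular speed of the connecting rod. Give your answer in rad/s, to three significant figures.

2.77

ω = 12.75 rad/s (converted from 2.03 rev/s).
The rod makes angle φ with the slider axis where L sinφ = r sinθ; differentiating, L cosφ·φ̇ = r ω cosθ.
L cosφ = √(L² − r² sin²θ) = 0.22095 m.
|ω_rod| = r ω |cosθ| / √(L² − r² sin²θ) = 0.0773·12.75·0.62115/0.22095 = 2.7718 rad/s.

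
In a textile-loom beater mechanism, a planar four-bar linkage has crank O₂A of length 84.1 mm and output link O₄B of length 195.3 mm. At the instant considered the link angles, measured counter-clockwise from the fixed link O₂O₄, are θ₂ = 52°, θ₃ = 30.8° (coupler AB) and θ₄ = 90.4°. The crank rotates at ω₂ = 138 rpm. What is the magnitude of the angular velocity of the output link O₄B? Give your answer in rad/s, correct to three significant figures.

2.61

ω₂ = 14.45 rad/s (from 138 rpm).
Differentiating the loop-closure r₂e^{iθ₂}+r₃e^{iθ₃}=r₁+r₄e^{iθ₄} gives r₂ω₂e^{iθ₂}+r₃ω₃e^{iθ₃}=r₄ω₄e^{iθ₄}.
Eliminating the other unknown: ω₄ = r₂ω₂ sin(θ₂−θ₃) / [r₄ sin(θ₄−θ₃)].
Numerator sine = +0.36162; denominator sine = +0.86251.
Result = 0.0841·14.45·(+0.36162) / (0.1953·(+0.86251)) = +2.6091 rad/s; magnitude 2.6091 rad/s.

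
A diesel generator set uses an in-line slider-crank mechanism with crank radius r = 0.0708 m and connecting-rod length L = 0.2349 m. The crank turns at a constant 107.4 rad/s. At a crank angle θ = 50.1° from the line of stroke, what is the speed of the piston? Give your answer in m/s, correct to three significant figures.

6.99

ω = 107.4 rad/s
For an in-line slider-crank, x = r cosθ + √(L² − r² sin²θ), so v = −rω sinθ·[1 + r cosθ/√(L² − r² sin²θ)].
With r = 0.0708 m, L = 0.2349 m, θ = 50.1°: √(L² − r² sin²θ) = 0.22853 m.
v = −0.0708·107.4·0.76717·[1 + 0.0708·0.64145/0.22853] = -6.9927 m/s.
|v| = 6.9927 m/s.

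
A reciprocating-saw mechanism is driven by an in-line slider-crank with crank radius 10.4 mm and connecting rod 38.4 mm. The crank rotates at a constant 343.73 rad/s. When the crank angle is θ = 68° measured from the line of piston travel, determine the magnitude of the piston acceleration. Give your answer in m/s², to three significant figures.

216

ω = 343.7 rad/s
x(θ) = r cosθ + √(L² − r² sin²θ); with ω constant, a = ω²·d²x/dθ².
d²x/dθ² = −r cosθ − r²(cos2θ)/√u − r⁴ sin²2θ/(4u^{3/2}),  u = L² − r² sin²θ = 0.00138158 m².
Substituting r = 0.0104 m, L = 0.0384 m, θ = 68°: d²x/dθ² = -0.0018302 m.
a = ω²·d²x/dθ² = (343.7)²·(-0.0018302) = -216.24 m/s²;  |a| = 216.24 m/s².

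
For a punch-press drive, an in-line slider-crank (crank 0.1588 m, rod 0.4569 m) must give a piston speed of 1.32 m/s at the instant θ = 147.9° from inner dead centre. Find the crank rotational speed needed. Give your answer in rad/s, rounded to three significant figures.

For an in-line slider-crank, |v_piston| = rω|sinθ|·[1 + r cosθ/√(L² − r² sin²θ)].
With r = 0.1588 m, L = 0.4569 m, θ = 147.9°: the bracketed kinematic factor |dx/dθ| = 0.059106 m.
ω = v/|dx/dθ| = 1.32/0.059106 = 22.333 rad/s.

22.3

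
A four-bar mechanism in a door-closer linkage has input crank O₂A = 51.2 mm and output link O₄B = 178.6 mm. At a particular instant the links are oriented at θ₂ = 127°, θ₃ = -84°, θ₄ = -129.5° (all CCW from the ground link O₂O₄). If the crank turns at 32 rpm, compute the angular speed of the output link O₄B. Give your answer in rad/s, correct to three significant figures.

0.694

ω₂ = 3.351 rad/s (from 32 rpm).
Differentiating the loop-closure r₂e^{iθ₂}+r₃e^{iθ₃}=r₁+r₄e^{iθ₄} gives r₂ω₂e^{iθ₂}+r₃ω₃e^{iθ₃}=r₄ω₄e^{iθ₄}.
Eliminating the other unknown: ω₄ = r₂ω₂ sin(θ₂−θ₃) / [r₄ sin(θ₄−θ₃)].
Numerator sine = -0.51504; denominator sine = -0.71325.
Result = 0.0512·3.351·(-0.51504) / (0.1786·(-0.71325)) = +0.69369 rad/s; magnitude 0.69369 rad/s.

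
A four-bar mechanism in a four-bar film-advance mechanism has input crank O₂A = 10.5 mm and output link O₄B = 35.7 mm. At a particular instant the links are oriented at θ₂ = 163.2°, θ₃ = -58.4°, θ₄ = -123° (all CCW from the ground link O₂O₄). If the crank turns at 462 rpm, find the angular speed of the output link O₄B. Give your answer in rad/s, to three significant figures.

10.5

ω₂ = 48.38 rad/s (from 462 rpm).
Differentiating the loop-closure r₂e^{iθ₂}+r₃e^{iθ₃}=r₁+r₄e^{iθ₄} gives r₂ω₂e^{iθ₂}+r₃ω₃e^{iθ₃}=r₄ω₄e^{iθ₄}.
Eliminating the other unknown: ω₄ = r₂ω₂ sin(θ₂−θ₃) / [r₄ sin(θ₄−θ₃)].
Numerator sine = -0.66393; denominator sine = -0.90334.
Result = 0.0105·48.38·(-0.66393) / (0.0357·(-0.90334)) = +10.458 rad/s; magnitude 10.458 rad/s.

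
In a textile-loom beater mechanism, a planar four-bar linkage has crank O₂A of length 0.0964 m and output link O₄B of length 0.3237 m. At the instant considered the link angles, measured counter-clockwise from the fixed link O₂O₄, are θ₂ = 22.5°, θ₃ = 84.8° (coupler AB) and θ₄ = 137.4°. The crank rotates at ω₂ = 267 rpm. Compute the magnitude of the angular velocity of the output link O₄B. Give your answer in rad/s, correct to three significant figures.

ω₂ = 27.96 rad/s (from 267 rpm).
Differentiating the loop-closure r₂e^{iθ₂}+r₃e^{iθ₃}=r₁+r₄e^{iθ₄} gives r₂ω₂e^{iθ₂}+r₃ω₃e^{iθ₃}=r₄ω₄e^{iθ₄}.
Eliminating the other unknown: ω₄ = r₂ω₂ sin(θ₂−θ₃) / [r₄ sin(θ₄−θ₃)].
Numerator sine = -0.88539; denominator sine = +0.79441.
Result = 0.0964·27.96·(-0.88539) / (0.3237·(+0.79441)) = -9.2803 rad/s; magnitude 9.2803 rad/s.

9.28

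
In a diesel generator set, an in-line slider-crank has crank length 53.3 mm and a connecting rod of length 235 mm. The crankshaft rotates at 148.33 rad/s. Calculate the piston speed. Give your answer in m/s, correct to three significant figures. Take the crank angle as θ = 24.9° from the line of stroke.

ω = 148.3 rad/s
For an in-line slider-crank, x = r cosθ + √(L² − r² sin²θ), so v = −rω sinθ·[1 + r cosθ/√(L² − r² sin²θ)].
With r = 0.0533 m, L = 0.235 m, θ = 24.9°: √(L² − r² sin²θ) = 0.23393 m.
v = −0.0533·148.3·0.42104·[1 + 0.0533·0.90704/0.23393] = -4.0166 m/s.
|v| = 4.0166 m/s.

4.02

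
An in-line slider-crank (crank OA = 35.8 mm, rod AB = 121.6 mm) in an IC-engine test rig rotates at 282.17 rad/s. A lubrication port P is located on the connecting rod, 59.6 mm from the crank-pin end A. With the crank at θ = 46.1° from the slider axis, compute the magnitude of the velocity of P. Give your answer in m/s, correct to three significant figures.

8.78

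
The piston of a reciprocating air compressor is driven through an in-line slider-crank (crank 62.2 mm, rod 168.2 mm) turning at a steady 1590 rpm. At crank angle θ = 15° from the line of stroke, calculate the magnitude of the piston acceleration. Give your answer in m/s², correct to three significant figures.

ω = 2π·1590/60 = 166.5 rad/s
x(θ) = r cosθ + √(L² − r² sin²θ); with ω constant, a = ω²·d²x/dθ².
d²x/dθ² = −r cosθ − r²(cos2θ)/√u − r⁴ sin²2θ/(4u^{3/2}),  u = L² − r² sin²θ = 0.0280321 m².
Substituting r = 0.0622 m, L = 0.1682 m, θ = 15°: d²x/dθ² = -0.080292 m.
a = ω²·d²x/dθ² = (166.5)²·(-0.080292) = -2226 m/s²;  |a| = 2226 m/s².

2230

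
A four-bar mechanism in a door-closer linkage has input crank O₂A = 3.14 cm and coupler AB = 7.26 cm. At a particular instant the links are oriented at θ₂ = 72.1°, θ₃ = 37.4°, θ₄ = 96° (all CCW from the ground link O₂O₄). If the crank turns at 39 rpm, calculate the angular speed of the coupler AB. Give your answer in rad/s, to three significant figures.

ω₂ = 4.084 rad/s (from 39 rpm).
Differentiating the loop-closure r₂e^{iθ₂}+r₃e^{iθ₃}=r₁+r₄e^{iθ₄} gives r₂ω₂e^{iθ₂}+r₃ω₃e^{iθ₃}=r₄ω₄e^{iθ₄}.
Eliminating the other unknown: ω₃ = r₂ω₂ sin(θ₄−θ₂) / [r₃ sin(θ₃−θ₄)].
Numerator sine = +0.40514; denominator sine = -0.85355.
Result = 0.0314·4.084·(+0.40514) / (0.0726·(-0.85355)) = -0.83842 rad/s; magnitude 0.83842 rad/s.

0.838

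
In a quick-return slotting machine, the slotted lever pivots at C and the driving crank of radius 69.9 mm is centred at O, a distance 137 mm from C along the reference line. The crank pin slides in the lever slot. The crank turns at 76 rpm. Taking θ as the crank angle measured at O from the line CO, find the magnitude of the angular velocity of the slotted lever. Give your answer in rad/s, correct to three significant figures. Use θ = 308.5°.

ω = 7.959 rad/s (from 76 rpm).
Crank pin A relative to C: A = (d + r cosθ, r sinθ); lever angle φ = atan2(r sinθ, d + r cosθ).
Differentiating tanφ: φ̇ = rω(d cosθ + r)/(d² + r² + 2dr cosθ).
d² + r² + 2dr cosθ = |CA|² = 0.0355778 m²;  d cosθ + r = +0.15518 m.
|ω_lever| = |0.0699·7.959·+0.15518| / 0.0355778 = 2.4265 rad/s.

2.43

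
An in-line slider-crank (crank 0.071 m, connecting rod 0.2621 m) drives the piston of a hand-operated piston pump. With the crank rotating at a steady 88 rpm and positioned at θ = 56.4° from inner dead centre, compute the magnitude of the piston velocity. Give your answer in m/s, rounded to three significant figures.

0.629

ω = 2π·88/60 = 9.215 rad/s
For an in-line slider-crank, x = r cosθ + √(L² − r² sin²θ), so v = −rω sinθ·[1 + r cosθ/√(L² − r² sin²θ)].
With r = 0.071 m, L = 0.2621 m, θ = 56.4°: √(L² − r² sin²θ) = 0.25534 m.
v = −0.071·9.215·0.83292·[1 + 0.071·0.55339/0.25534] = -0.62883 m/s.
|v| = 0.62883 m/s.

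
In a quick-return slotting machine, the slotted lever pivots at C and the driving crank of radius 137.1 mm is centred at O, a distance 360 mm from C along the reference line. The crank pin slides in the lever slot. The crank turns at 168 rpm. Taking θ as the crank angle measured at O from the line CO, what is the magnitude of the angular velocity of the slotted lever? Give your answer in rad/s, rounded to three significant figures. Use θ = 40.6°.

4.43

ω = 17.59 rad/s (from 168 rpm).
Crank pin A relative to C: A = (d + r cosθ, r sinθ); lever angle φ = atan2(r sinθ, d + r cosθ).
Differentiating tanφ: φ̇ = rω(d cosθ + r)/(d² + r² + 2dr cosθ).
d² + r² + 2dr cosθ = |CA|² = 0.223346 m²;  d cosθ + r = +0.41044 m.
|ω_lever| = |0.1371·17.59·+0.41044| / 0.223346 = 4.4325 rad/s.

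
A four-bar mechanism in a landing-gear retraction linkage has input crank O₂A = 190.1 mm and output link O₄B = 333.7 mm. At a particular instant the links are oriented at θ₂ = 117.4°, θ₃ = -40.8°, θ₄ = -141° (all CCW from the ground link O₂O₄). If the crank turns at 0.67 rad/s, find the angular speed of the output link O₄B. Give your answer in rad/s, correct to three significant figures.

0.144

ω₂ = 0.67 rad/s
Differentiating the loop-closure r₂e^{iθ₂}+r₃e^{iθ₃}=r₁+r₄e^{iθ₄} gives r₂ω₂e^{iθ₂}+r₃ω₃e^{iθ₃}=r₄ω₄e^{iθ₄}.
Eliminating the other unknown: ω₄ = r₂ω₂ sin(θ₂−θ₃) / [r₄ sin(θ₄−θ₃)].
Numerator sine = +0.37137; denominator sine = -0.98420.
Result = 0.1901·0.67·(+0.37137) / (0.3337·(-0.98420)) = -0.14402 rad/s; magnitude 0.14402 rad/s.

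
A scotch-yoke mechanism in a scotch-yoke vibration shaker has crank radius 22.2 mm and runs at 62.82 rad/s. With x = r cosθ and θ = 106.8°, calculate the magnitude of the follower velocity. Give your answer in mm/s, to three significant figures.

ω = 62.82 rad/s
x = r cosθ ⇒ ẋ = −rω sinθ.
|v| = rω|sinθ| = 0.0222·62.82·|sin 106.8°| = 1.3351 m/s = 1335.1 mm/s.

1340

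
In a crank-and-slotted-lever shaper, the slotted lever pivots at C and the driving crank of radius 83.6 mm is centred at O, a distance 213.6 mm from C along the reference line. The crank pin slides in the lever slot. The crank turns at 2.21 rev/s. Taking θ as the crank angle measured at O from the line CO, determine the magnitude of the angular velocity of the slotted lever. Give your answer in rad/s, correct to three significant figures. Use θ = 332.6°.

3.76

ω = 13.89 rad/s (from 2.21 rev/s).
Crank pin A relative to C: A = (d + r cosθ, r sinθ); lever angle φ = atan2(r sinθ, d + r cosθ).
Differentiating tanφ: φ̇ = rω(d cosθ + r)/(d² + r² + 2dr cosθ).
d² + r² + 2dr cosθ = |CA|² = 0.0843213 m²;  d cosθ + r = +0.27324 m.
|ω_lever| = |0.0836·13.89·+0.27324| / 0.0843213 = 3.7617 rad/s.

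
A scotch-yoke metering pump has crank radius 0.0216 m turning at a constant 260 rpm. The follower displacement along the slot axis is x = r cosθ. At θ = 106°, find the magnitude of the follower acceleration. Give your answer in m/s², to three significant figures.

ω = 27.23 rad/s (from 260 rpm).
x = r cosθ ⇒ ẍ = −rω² cosθ (ω constant).
|a| = rω²|cosθ| = 0.0216·(27.23)²·|cos 106°| = 4.4136 m/s².

4.41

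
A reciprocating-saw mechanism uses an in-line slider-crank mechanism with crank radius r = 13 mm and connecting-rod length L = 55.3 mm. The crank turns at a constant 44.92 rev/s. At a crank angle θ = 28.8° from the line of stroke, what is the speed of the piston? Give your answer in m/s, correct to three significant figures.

ω = 2π·44.9 = 282.2 rad/s
For an in-line slider-crank, x = r cosθ + √(L² − r² sin²θ), so v = −rω sinθ·[1 + r cosθ/√(L² − r² sin²θ)].
With r = 0.013 m, L = 0.0553 m, θ = 28.8°: √(L² − r² sin²θ) = 0.054944 m.
v = −0.013·282.2·0.48175·[1 + 0.013·0.87631/0.054944] = -2.1341 m/s.
|v| = 2.1341 m/s.

2.13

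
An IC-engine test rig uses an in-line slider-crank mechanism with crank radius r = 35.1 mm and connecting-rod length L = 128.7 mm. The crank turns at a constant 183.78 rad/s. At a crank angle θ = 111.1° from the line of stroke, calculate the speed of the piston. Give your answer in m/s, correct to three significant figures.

ω = 183.8 rad/s
For an in-line slider-crank, x = r cosθ + √(L² − r² sin²θ), so v = −rω sinθ·[1 + r cosθ/√(L² − r² sin²θ)].
With r = 0.0351 m, L = 0.1287 m, θ = 111.1°: √(L² − r² sin²θ) = 0.12446 m.
v = −0.0351·183.8·0.93295·[1 + 0.0351·-0.36000/0.12446] = -5.4072 m/s.
|v| = 5.4072 m/s.

5.41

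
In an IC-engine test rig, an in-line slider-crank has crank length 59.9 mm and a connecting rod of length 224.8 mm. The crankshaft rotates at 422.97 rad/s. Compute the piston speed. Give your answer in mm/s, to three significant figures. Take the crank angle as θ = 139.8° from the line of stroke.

ω = 423 rad/s
For an in-line slider-crank, x = r cosθ + √(L² − r² sin²θ), so v = −rω sinθ·[1 + r cosθ/√(L² − r² sin²θ)].
With r = 0.0599 m, L = 0.2248 m, θ = 139.8°: √(L² − r² sin²θ) = 0.22145 m.
v = −0.0599·423·0.64546·[1 + 0.0599·-0.76380/0.22145] = -12.975 m/s.
|v| = 12.975 m/s = 12975 mm/s.

13000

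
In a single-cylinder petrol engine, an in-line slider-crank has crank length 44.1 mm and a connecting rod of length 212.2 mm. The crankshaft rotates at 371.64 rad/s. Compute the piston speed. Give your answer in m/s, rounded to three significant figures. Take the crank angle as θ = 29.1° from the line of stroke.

9.43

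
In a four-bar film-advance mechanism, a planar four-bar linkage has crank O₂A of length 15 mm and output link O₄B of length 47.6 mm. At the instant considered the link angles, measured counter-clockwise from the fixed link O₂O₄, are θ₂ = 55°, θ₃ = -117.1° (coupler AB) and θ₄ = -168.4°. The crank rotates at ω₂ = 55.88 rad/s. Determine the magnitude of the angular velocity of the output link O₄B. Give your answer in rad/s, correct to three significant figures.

3.10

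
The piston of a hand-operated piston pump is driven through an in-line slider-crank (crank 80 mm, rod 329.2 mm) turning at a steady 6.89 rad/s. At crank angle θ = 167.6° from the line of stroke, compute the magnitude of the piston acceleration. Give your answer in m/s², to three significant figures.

ω = 6.89 rad/s
x(θ) = r cosθ + √(L² − r² sin²θ); with ω constant, a = ω²·d²x/dθ².
d²x/dθ² = −r cosθ − r²(cos2θ)/√u − r⁴ sin²2θ/(4u^{3/2}),  u = L² − r² sin²θ = 0.108078 m².
Substituting r = 0.08 m, L = 0.3292 m, θ = 167.6°: d²x/dθ² = +0.060411 m.
a = ω²·d²x/dθ² = (6.89)²·(+0.060411) = +2.8678 m/s²;  |a| = 2.8678 m/s².

2.87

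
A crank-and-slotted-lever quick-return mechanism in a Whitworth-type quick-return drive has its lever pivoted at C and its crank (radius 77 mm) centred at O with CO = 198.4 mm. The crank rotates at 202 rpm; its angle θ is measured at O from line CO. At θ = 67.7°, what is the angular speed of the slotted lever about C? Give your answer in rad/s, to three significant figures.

4.36

ω = 21.15 rad/s (from 202 rpm).
Crank pin A relative to C: A = (d + r cosθ, r sinθ); lever angle φ = atan2(r sinθ, d + r cosθ).
Differentiating tanφ: φ̇ = rω(d cosθ + r)/(d² + r² + 2dr cosθ).
d² + r² + 2dr cosθ = |CA|² = 0.0568853 m²;  d cosθ + r = +0.15228 m.
|ω_lever| = |0.077·21.15·+0.15228| / 0.0568853 = 4.3604 rad/s.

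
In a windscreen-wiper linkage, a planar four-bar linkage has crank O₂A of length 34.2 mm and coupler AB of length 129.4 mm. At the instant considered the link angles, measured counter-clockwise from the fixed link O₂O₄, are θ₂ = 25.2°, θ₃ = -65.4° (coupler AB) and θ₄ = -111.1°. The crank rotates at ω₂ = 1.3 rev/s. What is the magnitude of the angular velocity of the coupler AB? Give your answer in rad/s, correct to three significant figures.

ω₂ = 8.168 rad/s (from 1.3 rev/s).
Differentiating the loop-closure r₂e^{iθ₂}+r₃e^{iθ₃}=r₁+r₄e^{iθ₄} gives r₂ω₂e^{iθ₂}+r₃ω₃e^{iθ₃}=r₄ω₄e^{iθ₄}.
Eliminating the other unknown: ω₃ = r₂ω₂ sin(θ₄−θ₂) / [r₃ sin(θ₃−θ₄)].
Numerator sine = -0.69088; denominator sine = +0.71569.
Result = 0.0342·8.168·(-0.69088) / (0.1294·(+0.71569)) = -2.084 rad/s; magnitude 2.084 rad/s.

2.08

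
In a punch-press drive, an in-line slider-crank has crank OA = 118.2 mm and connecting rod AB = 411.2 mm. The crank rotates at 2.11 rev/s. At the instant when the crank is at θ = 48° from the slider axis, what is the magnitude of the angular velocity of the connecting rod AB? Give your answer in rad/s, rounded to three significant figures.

2.61

ω = 13.26 rad/s (converted from 2.11 rev/s).
The rod makes angle φ with the slider axis where L sinφ = r sinθ; differentiating, L cosφ·φ̇ = r ω cosθ.
L cosφ = √(L² − r² sin²θ) = 0.40171 m.
|ω_rod| = r ω |cosθ| / √(L² − r² sin²θ) = 0.1182·13.26·0.66913/0.40171 = 2.6102 rad/s.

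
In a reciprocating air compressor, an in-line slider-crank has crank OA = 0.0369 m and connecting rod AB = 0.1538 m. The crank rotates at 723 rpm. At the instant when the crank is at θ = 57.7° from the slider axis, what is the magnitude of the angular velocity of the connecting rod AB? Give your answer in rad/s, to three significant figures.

9.91

ω = 75.71 rad/s (converted from 723 rpm).
The rod makes angle φ with the slider axis where L sinφ = r sinθ; differentiating, L cosφ·φ̇ = r ω cosθ.
L cosφ = √(L² − r² sin²θ) = 0.1506 m.
|ω_rod| = r ω |cosθ| / √(L² − r² sin²θ) = 0.0369·75.71·0.53435/0.1506 = 9.9125 rad/s.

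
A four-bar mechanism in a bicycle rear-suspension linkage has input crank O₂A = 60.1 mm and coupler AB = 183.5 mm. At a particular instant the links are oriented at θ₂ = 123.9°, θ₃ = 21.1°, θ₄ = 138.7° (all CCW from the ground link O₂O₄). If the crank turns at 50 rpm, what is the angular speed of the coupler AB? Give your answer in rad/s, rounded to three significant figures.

0.494

ω₂ = 5.236 rad/s (from 50 rpm).
Differentiating the loop-closure r₂e^{iθ₂}+r₃e^{iθ₃}=r₁+r₄e^{iθ₄} gives r₂ω₂e^{iθ₂}+r₃ω₃e^{iθ₃}=r₄ω₄e^{iθ₄}.
Eliminating the other unknown: ω₃ = r₂ω₂ sin(θ₄−θ₂) / [r₃ sin(θ₃−θ₄)].
Numerator sine = +0.25545; denominator sine = -0.88620.
Result = 0.0601·5.236·(+0.25545) / (0.1835·(-0.88620)) = -0.49431 rad/s; magnitude 0.49431 rad/s.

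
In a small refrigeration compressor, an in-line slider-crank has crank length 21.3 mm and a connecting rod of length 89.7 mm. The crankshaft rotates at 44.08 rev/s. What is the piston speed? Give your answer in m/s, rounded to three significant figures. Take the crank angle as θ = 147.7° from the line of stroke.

2.51

ω = 2π·44.1 = 277 rad/s
For an in-line slider-crank, x = r cosθ + √(L² − r² sin²θ), so v = −rω sinθ·[1 + r cosθ/√(L² − r² sin²θ)].
With r = 0.0213 m, L = 0.0897 m, θ = 147.7°: √(L² − r² sin²θ) = 0.088975 m.
v = −0.0213·277·0.53435·[1 + 0.0213·-0.84526/0.088975] = -2.5144 m/s.
|v| = 2.5144 m/s.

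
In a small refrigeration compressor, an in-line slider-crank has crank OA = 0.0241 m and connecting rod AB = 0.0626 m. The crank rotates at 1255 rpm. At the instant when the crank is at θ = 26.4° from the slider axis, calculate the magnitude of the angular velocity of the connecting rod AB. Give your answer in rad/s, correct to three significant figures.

46.0

ω = 131.4 rad/s (converted from 1255 rpm).
The rod makes angle φ with the slider axis where L sinφ = r sinθ; differentiating, L cosφ·φ̇ = r ω cosθ.
L cosφ = √(L² − r² sin²θ) = 0.061676 m.
|ω_rod| = r ω |cosθ| / √(L² − r² sin²θ) = 0.0241·131.4·0.89571/0.061676 = 45.998 rad/s.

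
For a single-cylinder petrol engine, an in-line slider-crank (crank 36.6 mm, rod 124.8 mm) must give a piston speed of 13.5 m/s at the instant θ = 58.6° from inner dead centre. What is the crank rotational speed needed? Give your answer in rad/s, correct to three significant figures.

373

For an in-line slider-crank, |v_piston| = rω|sinθ|·[1 + r cosθ/√(L² − r² sin²θ)].
With r = 0.0366 m, L = 0.1248 m, θ = 58.6°: the bracketed kinematic factor |dx/dθ| = 0.03617 m.
ω = v/|dx/dθ| = 13.5/0.03617 = 373.23 rad/s.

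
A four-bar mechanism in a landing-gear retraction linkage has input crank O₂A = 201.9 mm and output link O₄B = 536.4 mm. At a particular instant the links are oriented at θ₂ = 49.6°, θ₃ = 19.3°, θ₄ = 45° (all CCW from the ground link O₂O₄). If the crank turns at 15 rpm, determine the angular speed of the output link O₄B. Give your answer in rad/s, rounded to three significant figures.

0.688

ω₂ = 1.571 rad/s (from 15 rpm).
Differentiating the loop-closure r₂e^{iθ₂}+r₃e^{iθ₃}=r₁+r₄e^{iθ₄} gives r₂ω₂e^{iθ₂}+r₃ω₃e^{iθ₃}=r₄ω₄e^{iθ₄}.
Eliminating the other unknown: ω₄ = r₂ω₂ sin(θ₂−θ₃) / [r₄ sin(θ₄−θ₃)].
Numerator sine = +0.50453; denominator sine = +0.43366.
Result = 0.2019·1.571·(+0.50453) / (0.5364·(+0.43366)) = +0.68787 rad/s; magnitude 0.68787 rad/s.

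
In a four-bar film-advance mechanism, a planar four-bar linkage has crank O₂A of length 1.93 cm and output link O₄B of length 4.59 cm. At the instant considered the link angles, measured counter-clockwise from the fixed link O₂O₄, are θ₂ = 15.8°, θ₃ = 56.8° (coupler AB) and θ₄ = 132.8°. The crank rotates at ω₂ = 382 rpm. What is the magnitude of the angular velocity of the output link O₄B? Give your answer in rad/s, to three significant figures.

ω₂ = 40 rad/s (from 382 rpm).
Differentiating the loop-closure r₂e^{iθ₂}+r₃e^{iθ₃}=r₁+r₄e^{iθ₄} gives r₂ω₂e^{iθ₂}+r₃ω₃e^{iθ₃}=r₄ω₄e^{iθ₄}.
Eliminating the other unknown: ω₄ = r₂ω₂ sin(θ₂−θ₃) / [r₄ sin(θ₄−θ₃)].
Numerator sine = -0.65606; denominator sine = +0.97030.
Result = 0.0193·40·(-0.65606) / (0.0459·(+0.97030)) = -11.373 rad/s; magnitude 11.373 rad/s.

11.4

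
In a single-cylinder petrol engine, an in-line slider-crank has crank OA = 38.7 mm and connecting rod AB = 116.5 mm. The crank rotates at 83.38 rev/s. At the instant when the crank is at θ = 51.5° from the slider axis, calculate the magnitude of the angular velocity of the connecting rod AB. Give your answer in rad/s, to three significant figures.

ω = 523.9 rad/s (converted from 83.38 rev/s).
The rod makes angle φ with the slider axis where L sinφ = r sinθ; differentiating, L cosφ·φ̇ = r ω cosθ.
L cosφ = √(L² − r² sin²θ) = 0.11249 m.
|ω_rod| = r ω |cosθ| / √(L² − r² sin²θ) = 0.0387·523.9·0.62251/0.11249 = 112.19 rad/s.

112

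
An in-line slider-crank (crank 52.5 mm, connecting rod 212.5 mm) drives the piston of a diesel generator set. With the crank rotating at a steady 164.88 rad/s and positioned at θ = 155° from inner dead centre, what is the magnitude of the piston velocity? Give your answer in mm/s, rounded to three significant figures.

2830

ω = 164.9 rad/s
For an in-line slider-crank, x = r cosθ + √(L² − r² sin²θ), so v = −rω sinθ·[1 + r cosθ/√(L² − r² sin²θ)].
With r = 0.0525 m, L = 0.2125 m, θ = 155°: √(L² − r² sin²θ) = 0.21134 m.
v = −0.0525·164.9·0.42262·[1 + 0.0525·-0.90631/0.21134] = -2.8346 m/s.
|v| = 2.8346 m/s = 2834.6 mm/s.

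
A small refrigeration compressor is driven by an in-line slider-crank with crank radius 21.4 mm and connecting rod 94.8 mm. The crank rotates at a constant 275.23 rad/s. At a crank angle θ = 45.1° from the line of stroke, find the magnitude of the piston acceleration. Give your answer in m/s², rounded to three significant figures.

1150

ω = 275.2 rad/s
x(θ) = r cosθ + √(L² − r² sin²θ); with ω constant, a = ω²·d²x/dθ².
d²x/dθ² = −r cosθ − r²(cos2θ)/√u − r⁴ sin²2θ/(4u^{3/2}),  u = L² − r² sin²θ = 0.00875726 m².
Substituting r = 0.0214 m, L = 0.0948 m, θ = 45.1°: d²x/dθ² = -0.015153 m.
a = ω²·d²x/dθ² = (275.2)²·(-0.015153) = -1147.8 m/s²;  |a| = 1147.8 m/s².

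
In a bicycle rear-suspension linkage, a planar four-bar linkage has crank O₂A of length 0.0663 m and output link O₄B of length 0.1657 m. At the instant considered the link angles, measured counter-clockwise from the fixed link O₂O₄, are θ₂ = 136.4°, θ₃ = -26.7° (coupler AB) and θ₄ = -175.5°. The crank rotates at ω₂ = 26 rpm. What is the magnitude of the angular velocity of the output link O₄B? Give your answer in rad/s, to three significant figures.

0.611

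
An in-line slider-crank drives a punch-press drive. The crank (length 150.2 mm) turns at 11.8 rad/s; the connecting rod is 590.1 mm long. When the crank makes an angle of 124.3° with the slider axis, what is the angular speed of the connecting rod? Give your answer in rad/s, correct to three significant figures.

ω = 11.8 rad/s
The rod makes angle φ with the slider axis where L sinφ = r sinθ; differentiating, L cosφ·φ̇ = r ω cosθ.
L cosφ = √(L² − r² sin²θ) = 0.57691 m.
|ω_rod| = r ω |cosθ| / √(L² − r² sin²θ) = 0.1502·11.8·0.56353/0.57691 = 1.7313 rad/s.

1.73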